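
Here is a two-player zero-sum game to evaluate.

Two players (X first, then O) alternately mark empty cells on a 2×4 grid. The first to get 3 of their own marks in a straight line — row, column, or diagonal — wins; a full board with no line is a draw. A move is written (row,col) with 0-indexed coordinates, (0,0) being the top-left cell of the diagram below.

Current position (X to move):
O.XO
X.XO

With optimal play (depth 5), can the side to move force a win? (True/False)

[O.XO/X.XO] X move#1: (0,1):+0/OXXO/X.XO, (1,1):+1/O.XO/XXXO*
[O.XO/XXXO] end (terminal -1, O#2); searched O.XO/X.XO to 5

X winning at [O.XO/X.XO]: True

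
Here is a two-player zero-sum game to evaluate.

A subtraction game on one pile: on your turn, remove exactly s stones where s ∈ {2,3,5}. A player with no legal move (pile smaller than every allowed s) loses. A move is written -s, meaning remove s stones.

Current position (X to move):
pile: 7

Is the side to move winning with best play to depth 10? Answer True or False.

[7] X move#1: -2:-1/5*, -3:-1/4, -5:-1/2
[5] O move#2: -2:-1/3, -3:-1/2, -5:+1/0*
[0] end (terminal -1, X#3); searched 7 to 10

X winning at [7]: False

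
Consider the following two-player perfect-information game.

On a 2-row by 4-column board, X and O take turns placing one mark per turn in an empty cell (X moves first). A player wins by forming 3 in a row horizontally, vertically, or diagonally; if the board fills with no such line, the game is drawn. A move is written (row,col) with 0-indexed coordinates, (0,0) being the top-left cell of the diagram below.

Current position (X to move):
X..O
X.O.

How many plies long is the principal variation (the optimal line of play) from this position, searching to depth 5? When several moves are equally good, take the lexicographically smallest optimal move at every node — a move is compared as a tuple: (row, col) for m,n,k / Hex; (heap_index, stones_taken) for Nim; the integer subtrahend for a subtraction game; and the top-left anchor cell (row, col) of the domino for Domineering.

PV length from [X..O/X.O.]: 4 plies

p1 X@[X..O/X.O.]: (0,1)[XX.O/X.O.]+0* (0,2)[X.XO/X.O.]+0 (1,1)[X..O/XXO.]+0 (1,3)[X..O/X.OX]+0
p2 O@[XX.O/X.O.]: (0,2)[XXOO/X.O.]+0* (1,1)[XX.O/XOO.]-1 (1,3)[XX.O/X.OO]-1
p3 X@[XXOO/X.O.]: (1,1)[XXOO/XXO.]+0* (1,3)[XXOO/X.OX]+0
p4 O@[XXOO/XXO.]: (1,3)[XXOO/XXOO]+0*
p5 X@[XXOO/XXOO] terminal +0; root [X..O/X.O.] d5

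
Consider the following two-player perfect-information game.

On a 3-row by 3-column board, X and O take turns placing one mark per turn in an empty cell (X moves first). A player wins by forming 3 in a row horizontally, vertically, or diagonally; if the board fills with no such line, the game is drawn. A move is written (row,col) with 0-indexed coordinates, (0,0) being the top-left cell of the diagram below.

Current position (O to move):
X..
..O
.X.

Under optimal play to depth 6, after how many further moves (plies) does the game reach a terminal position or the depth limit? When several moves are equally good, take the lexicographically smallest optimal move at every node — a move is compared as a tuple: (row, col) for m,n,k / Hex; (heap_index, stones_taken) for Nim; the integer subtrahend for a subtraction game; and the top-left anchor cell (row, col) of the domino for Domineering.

ply 1, O at X../..O/.X. | (0,1)=-1→XO./..O/.X.; (0,2)=-1→X.O/..O/.X.; (1,0)=-1→X../O.O/.X.; (1,1)=+0→X../.OO/.X.*; (2,0)=-1→X../..O/OX.; (2,2)=-1→X../..O/.XO
ply 2, X at X../.OO/.X. | (0,1)=-1→XX./.OO/.X.; (0,2)=-1→X.X/.OO/.X.; (1,0)=+0→X../XOO/.X.*; (2,0)=-1→X../.OO/XX.; (2,2)=-1→X../.OO/.XX
ply 3, O at X../XOO/.X. | (0,1)=-1→XO./XOO/.X.; (0,2)=-1→X.O/XOO/.X.; (2,0)=+0→X../XOO/OX.*; (2,2)=-1→X../XOO/.XO
ply 4, X at X../XOO/OX. | (0,1)=-1→XX./XOO/OX.; (0,2)=+0→X.X/XOO/OX.*; (2,2)=-1→X../XOO/OXX
ply 5, O at X.X/XOO/OX. | (0,1)=+0→XOX/XOO/OX.*; (2,2)=-1→X.X/XOO/OXO
ply 6, X at XOX/XOO/OX. | (2,2)=+0→XOX/XOO/OXX*
ply 7: XOX/XOO/OXX is terminal +0 (O); from X../..O/.X. depth 6

PV length from [X../..O/.X.]: 6 plies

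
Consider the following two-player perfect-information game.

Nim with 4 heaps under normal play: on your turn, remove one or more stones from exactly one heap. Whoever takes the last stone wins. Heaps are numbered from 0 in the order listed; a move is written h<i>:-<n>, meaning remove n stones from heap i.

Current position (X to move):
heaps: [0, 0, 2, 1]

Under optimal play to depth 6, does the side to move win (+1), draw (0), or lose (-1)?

[(0,0,2,1)] X move#1: h2:-1:+1/(0,0,1,1)*, h2:-2:-1/(0,0,0,1), h3:-1:-1/(0,0,2,0)
[(0,0,1,1)] O move#2: h2:-1:-1/(0,0,0,1)*, h3:-1:-1/(0,0,1,0)
[(0,0,0,1)] X move#3: h3:-1:+1/(0,0,0,0)*
[(0,0,0,0)] end (terminal -1, O#4); searched (0,0,2,1) to 6

value((0,0,2,1), X) = +1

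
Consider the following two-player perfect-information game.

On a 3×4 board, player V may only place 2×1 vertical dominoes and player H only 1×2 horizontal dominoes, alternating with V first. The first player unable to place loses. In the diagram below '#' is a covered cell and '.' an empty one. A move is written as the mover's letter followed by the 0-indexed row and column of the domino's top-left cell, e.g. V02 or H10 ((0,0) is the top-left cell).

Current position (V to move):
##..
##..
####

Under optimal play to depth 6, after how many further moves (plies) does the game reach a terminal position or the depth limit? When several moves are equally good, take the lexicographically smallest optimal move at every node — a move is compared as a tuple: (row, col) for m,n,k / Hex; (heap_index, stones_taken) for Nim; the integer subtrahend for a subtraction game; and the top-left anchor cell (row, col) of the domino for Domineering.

PV length from [##../##../####]: 1 ply

ply 1, V at ##../##../#### | V02=+1→###./###./####*; V03=+1→##.#/##.#/####
ply 2: ###./###./#### is terminal -1 (H); from ##../##../#### depth 6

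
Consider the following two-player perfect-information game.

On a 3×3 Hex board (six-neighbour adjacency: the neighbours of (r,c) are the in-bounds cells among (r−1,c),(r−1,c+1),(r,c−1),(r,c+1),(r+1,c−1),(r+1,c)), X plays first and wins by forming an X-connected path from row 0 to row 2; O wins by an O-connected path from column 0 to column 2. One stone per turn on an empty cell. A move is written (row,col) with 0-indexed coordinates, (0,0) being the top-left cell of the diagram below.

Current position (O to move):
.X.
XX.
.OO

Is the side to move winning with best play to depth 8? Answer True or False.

p1 O@[.X./XX./.OO]: (0,0)[OX./XX./.OO]-1 (0,2)[.XO/XX./.OO]-1 (1,2)[.X./XXO/.OO]-1 (2,0)[.X./XX./OOO]+1*
p2 X@[.X./XX./OOO] terminal -1; root [.X./XX./.OO] d8

O winning at [.X./XX./.OO]: True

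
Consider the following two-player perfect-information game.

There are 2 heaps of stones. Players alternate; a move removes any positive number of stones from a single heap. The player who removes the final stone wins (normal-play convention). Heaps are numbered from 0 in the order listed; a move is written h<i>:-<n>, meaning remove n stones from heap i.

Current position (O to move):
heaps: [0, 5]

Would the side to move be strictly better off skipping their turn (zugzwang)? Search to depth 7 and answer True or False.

ply 1, O at (0,5) | h1:-1=-1→(0,4); h1:-2=-1→(0,3); h1:-3=-1→(0,2); h1:-4=-1→(0,1); h1:-5=+1→(0,0)*
ply 2: (0,0) is terminal -1 (X); from (0,5) depth 7
suppose O passes — search the same position with X to move:
pass> ply 1, X at (0,5) | h1:-1=-1→(0,4); h1:-2=-1→(0,3); h1:-3=-1→(0,2); h1:-4=-1→(0,1); h1:-5=+1→(0,0)*
pass> ply 2: (0,0) is terminal -1 (O); from (0,5) depth 7
for O: play +1, pass -1

zugzwang((0,5), O) = False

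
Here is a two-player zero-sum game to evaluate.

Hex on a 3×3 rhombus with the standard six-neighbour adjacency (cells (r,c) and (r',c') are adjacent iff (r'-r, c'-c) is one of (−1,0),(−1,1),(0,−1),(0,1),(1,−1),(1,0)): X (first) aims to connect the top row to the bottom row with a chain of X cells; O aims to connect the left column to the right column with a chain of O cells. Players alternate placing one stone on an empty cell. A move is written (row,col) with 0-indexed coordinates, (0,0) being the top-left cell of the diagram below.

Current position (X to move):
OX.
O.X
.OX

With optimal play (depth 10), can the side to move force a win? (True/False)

[OX./O.X/.OX] X move#1: (0,2):+1/OXX/O.X/.OX*, (1,1):+1/OX./OXX/.OX, (2,0):+1/OX./O.X/XOX
[OXX/O.X/.OX] end (terminal -1, O#2); searched OX./O.X/.OX to 10

X winning at [OX./O.X/.OX]: True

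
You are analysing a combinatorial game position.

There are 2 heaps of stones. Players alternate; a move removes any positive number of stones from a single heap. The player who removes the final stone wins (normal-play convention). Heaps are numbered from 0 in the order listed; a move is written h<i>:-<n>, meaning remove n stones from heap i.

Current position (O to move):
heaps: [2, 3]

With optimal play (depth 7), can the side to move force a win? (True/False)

O winning at [(2,3)]: True

ply 1, O at (2,3) | h0:-1=-1→(1,3); h0:-2=-1→(0,3); h1:-1=+1→(2,2)*; h1:-2=-1→(2,1); h1:-3=-1→(2,0)
ply 2, X at (2,2) | h0:-1=-1→(1,2)*; h0:-2=-1→(0,2); h1:-1=-1→(2,1); h1:-2=-1→(2,0)
ply 3, O at (1,2) | h0:-1=-1→(0,2); h1:-1=+1→(1,1)*; h1:-2=-1→(1,0)
ply 4, X at (1,1) | h0:-1=-1→(0,1)*; h1:-1=-1→(1,0)
ply 5, O at (0,1) | h1:-1=+1→(0,0)*
ply 6: (0,0) is terminal -1 (X); from (2,3) depth 7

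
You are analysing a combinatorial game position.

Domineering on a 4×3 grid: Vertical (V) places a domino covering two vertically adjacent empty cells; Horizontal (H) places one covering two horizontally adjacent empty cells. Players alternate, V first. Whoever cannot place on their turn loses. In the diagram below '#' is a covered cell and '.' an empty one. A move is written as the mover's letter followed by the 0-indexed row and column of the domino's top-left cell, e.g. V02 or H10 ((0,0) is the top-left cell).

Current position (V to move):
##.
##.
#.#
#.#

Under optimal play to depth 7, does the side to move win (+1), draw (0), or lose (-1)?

value(##./##./#.#/#.#, V) = +1

p1 V@[##./##./#.#/#.#]: V02[###/###/#.#/#.#]+1* V21[##./##./###/###]+1
p2 H@[###/###/#.#/#.#] terminal -1; root [##./##./#.#/#.#] d7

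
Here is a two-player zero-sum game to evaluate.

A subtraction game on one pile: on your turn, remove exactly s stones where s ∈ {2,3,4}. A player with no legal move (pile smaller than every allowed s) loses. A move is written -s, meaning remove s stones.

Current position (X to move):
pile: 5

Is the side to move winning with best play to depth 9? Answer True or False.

[5] X move#1: -2:-1/3, -3:-1/2, -4:+1/1*
[1] end (terminal -1, O#2); searched 5 to 9

X winning at [5]: True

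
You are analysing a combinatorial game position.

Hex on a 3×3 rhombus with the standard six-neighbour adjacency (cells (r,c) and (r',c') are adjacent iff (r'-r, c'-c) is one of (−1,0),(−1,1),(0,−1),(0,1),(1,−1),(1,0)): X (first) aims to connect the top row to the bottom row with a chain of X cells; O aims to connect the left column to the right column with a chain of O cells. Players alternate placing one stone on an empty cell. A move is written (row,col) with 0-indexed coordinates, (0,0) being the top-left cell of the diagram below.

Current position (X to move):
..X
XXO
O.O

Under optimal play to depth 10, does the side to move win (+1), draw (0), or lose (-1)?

p1 X@[..X/XXO/O.O]: (0,0)[X.X/XXO/O.O]-1 (0,1)[.XX/XXO/O.O]-1 (2,1)[..X/XXO/OXO]+1*
p2 O@[..X/XXO/OXO] terminal -1; root [..X/XXO/O.O] d10

value(..X/XXO/O.O, X) = +1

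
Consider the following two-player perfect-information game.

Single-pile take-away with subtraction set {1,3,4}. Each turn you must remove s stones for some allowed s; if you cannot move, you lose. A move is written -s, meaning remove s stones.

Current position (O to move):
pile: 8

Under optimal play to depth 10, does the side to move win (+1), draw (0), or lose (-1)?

value(8, O) = +1

[8] O move#1: -1:+1/7*, -3:-1/5, -4:-1/4
[7] X move#2: -1:-1/6*, -3:-1/4, -4:-1/3
[6] O move#3: -1:-1/5, -3:-1/3, -4:+1/2*
[2] X move#4: -1:-1/1*
[1] O move#5: -1:+1/0*
[0] end (terminal -1, X#6); searched 8 to 10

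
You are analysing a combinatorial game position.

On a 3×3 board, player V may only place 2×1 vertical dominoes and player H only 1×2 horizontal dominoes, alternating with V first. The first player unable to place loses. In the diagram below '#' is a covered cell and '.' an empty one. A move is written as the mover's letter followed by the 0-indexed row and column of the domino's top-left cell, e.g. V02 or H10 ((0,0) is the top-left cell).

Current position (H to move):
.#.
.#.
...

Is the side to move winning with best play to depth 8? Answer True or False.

H winning at [.#./.#./...]: False

ply 1, H at .#./.#./... | H20=-1→.#./.#./##.*; H21=-1→.#./.#./.##
ply 2, V at .#./.#./##. | V00=+1→##./##./##.*; V02=+1→.##/.##/##.; V12=+1→.#./.##/###
ply 3: ##./##./##. is terminal -1 (H); from .#./.#./... depth 8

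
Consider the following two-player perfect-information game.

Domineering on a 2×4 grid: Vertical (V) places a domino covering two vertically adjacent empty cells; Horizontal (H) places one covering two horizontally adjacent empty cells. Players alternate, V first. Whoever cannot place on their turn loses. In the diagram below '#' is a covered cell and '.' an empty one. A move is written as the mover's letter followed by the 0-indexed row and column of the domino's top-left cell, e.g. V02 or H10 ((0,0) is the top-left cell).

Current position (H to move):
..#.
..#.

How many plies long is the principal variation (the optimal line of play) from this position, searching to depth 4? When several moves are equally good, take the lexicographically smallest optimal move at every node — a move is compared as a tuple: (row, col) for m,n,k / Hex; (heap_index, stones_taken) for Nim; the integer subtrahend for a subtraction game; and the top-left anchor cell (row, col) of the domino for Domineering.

PV length from [..#./..#.]: 3 plies

ply 1, H at ..#./..#. | H00=+1→###./..#.*; H10=+1→..#./###.
ply 2, V at ###./..#. | V03=-1→####/..##*
ply 3, H at ####/..## | H10=+1→####/####*
ply 4: ####/#### is terminal -1 (V); from ..#./..#. depth 4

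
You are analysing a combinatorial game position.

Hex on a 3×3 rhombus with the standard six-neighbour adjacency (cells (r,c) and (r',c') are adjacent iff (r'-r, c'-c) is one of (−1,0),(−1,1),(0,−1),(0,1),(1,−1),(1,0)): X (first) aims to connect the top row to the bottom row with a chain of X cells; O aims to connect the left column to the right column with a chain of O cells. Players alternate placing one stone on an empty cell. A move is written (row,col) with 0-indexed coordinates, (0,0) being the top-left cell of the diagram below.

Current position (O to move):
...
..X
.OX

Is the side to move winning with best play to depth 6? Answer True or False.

O winning at [.../..X/.OX]: False

p1 O@[.../..X/.OX]: (0,0)[O../..X/.OX]-1* (0,1)[.O./..X/.OX]-1 (0,2)[..O/..X/.OX]-1 (1,0)[.../O.X/.OX]-1 (1,1)[.../.OX/.OX]-1 (2,0)[.../..X/OOX]-1
p2 X@[O../..X/.OX]: (0,1)[OX./..X/.OX]+1* (0,2)[O.X/..X/.OX]+1 (1,0)[O../X.X/.OX]+1 (1,1)[O../.XX/.OX]+1 (2,0)[O../..X/XOX]+1
p3 O@[OX./..X/.OX]: (0,2)[OXO/..X/.OX]-1* (1,0)[OX./O.X/.OX]-1 (1,1)[OX./.OX/.OX]-1 (2,0)[OX./..X/OOX]-1
p4 X@[OXO/..X/.OX]: (1,0)[OXO/X.X/.OX]+1* (1,1)[OXO/.XX/.OX]+1 (2,0)[OXO/..X/XOX]+1
p5 O@[OXO/X.X/.OX]: (1,1)[OXO/XOX/.OX]-1* (2,0)[OXO/X.X/OOX]-1
p6 X@[OXO/XOX/.OX]: (2,0)[OXO/XOX/XOX]+1*
p7 O@[OXO/XOX/XOX] terminal -1; root [.../..X/.OX] d6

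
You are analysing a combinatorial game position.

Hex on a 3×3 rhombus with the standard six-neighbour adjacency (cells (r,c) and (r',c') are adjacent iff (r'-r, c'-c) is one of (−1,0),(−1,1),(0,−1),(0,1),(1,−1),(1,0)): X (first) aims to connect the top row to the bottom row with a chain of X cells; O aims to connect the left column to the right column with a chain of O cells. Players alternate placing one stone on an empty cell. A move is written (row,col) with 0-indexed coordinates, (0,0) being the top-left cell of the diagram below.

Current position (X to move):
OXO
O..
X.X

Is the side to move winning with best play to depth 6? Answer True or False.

X winning at [OXO/O../X.X]: True

[OXO/O../X.X] X move#1: (1,1):+1/OXO/OX./X.X*, (1,2):-1/OXO/O.X/X.X, (2,1):-1/OXO/O../XXX
[OXO/OX./X.X] end (terminal -1, O#2); searched OXO/O../X.X to 6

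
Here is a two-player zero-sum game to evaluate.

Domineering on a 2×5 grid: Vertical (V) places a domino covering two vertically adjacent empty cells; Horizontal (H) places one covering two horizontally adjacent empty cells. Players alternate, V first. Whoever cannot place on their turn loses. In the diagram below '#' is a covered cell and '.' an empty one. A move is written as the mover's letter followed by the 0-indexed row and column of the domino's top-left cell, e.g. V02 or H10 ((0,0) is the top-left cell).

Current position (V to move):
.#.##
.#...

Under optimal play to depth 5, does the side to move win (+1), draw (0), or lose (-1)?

value(.#.##/.#..., V) = +1

p1 V@[.#.##/.#...]: V00[##.##/##...]-1 V02[.####/.##..]+1*
p2 H@[.####/.##..]: H13[.####/.####]-1*
p3 V@[.####/.####]: V00[#####/#####]+1*
p4 H@[#####/#####] terminal -1; root [.#.##/.#...] d5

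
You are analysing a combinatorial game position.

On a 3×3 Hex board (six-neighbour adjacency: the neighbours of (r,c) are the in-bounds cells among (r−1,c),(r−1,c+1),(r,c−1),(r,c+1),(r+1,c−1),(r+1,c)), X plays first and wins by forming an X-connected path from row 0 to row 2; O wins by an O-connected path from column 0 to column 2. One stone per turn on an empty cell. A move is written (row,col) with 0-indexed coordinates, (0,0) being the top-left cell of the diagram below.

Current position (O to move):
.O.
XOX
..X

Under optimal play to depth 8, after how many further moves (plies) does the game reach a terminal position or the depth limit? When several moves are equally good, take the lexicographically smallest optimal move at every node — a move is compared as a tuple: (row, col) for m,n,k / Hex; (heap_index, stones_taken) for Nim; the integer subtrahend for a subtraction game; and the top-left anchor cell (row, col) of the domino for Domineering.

ply 1, O at .O./XOX/..X | (0,0)=-1→OO./XOX/..X; (0,2)=+1→.OO/XOX/..X*; (2,0)=-1→.O./XOX/O.X; (2,1)=-1→.O./XOX/.OX
ply 2, X at .OO/XOX/..X | (0,0)=-1→XOO/XOX/..X*; (2,0)=-1→.OO/XOX/X.X; (2,1)=-1→.OO/XOX/.XX
ply 3, O at XOO/XOX/..X | (2,0)=+1→XOO/XOX/O.X*; (2,1)=-1→XOO/XOX/.OX
ply 4: XOO/XOX/O.X is terminal -1 (X); from .O./XOX/..X depth 8

PV length from [.O./XOX/..X]: 3 plies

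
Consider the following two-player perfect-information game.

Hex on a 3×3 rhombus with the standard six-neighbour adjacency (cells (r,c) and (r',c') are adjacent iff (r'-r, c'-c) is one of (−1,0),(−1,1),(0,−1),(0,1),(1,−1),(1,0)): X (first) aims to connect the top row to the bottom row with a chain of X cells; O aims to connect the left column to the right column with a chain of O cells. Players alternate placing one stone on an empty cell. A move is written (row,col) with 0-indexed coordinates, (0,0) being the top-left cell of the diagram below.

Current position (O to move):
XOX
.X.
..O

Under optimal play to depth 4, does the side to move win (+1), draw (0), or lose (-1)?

value(XOX/.X./..O, O) = -1

[XOX/.X./..O] O move#1: (1,0):-1/XOX/OX./..O*, (1,2):-1/XOX/.XO/..O, (2,0):-1/XOX/.X./O.O, (2,1):-1/XOX/.X./.OO
[XOX/OX./..O] X move#2: (1,2):+1/XOX/OXX/..O*, (2,0):+1/XOX/OX./X.O, (2,1):+1/XOX/OX./.XO
[XOX/OXX/..O] O move#3: (2,0):-1/XOX/OXX/O.O*, (2,1):-1/XOX/OXX/.OO
[XOX/OXX/O.O] X move#4: (2,1):+1/XOX/OXX/OXO*
[XOX/OXX/OXO] end (terminal -1, O#5); searched XOX/.X./..O to 4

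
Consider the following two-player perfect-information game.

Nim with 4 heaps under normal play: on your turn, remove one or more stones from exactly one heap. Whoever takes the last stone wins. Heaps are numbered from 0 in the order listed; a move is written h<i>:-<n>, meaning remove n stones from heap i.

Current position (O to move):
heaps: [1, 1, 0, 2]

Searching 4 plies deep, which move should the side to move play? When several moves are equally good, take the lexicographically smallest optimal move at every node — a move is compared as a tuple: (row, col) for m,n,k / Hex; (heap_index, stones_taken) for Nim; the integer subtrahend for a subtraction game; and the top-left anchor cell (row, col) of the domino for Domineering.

O's best at [(1,1,0,2)]: h3:-2

p1 O@[(1,1,0,2)]: h0:-1[(0,1,0,2)]-1 h1:-1[(1,0,0,2)]-1 h3:-1[(1,1,0,1)]-1 h3:-2[(1,1,0,0)]+1*
p2 X@[(1,1,0,0)]: h0:-1[(0,1,0,0)]-1* h1:-1[(1,0,0,0)]-1
p3 O@[(0,1,0,0)]: h1:-1[(0,0,0,0)]+1*
p4 X@[(0,0,0,0)] terminal -1; root [(1,1,0,2)] d4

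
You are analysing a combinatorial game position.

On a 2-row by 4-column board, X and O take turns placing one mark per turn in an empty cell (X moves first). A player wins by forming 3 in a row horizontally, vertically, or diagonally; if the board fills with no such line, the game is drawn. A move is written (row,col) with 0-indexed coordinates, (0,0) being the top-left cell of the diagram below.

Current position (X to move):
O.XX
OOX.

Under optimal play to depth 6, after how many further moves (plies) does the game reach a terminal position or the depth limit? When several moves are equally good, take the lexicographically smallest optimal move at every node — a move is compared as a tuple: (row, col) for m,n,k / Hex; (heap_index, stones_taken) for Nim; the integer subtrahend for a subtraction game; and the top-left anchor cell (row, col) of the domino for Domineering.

PV length from [O.XX/OOX.]: 1 ply

ply 1, X at O.XX/OOX. | (0,1)=+1→OXXX/OOX.*; (1,3)=+0→O.XX/OOXX
ply 2: OXXX/OOX. is terminal -1 (O); from O.XX/OOX. depth 6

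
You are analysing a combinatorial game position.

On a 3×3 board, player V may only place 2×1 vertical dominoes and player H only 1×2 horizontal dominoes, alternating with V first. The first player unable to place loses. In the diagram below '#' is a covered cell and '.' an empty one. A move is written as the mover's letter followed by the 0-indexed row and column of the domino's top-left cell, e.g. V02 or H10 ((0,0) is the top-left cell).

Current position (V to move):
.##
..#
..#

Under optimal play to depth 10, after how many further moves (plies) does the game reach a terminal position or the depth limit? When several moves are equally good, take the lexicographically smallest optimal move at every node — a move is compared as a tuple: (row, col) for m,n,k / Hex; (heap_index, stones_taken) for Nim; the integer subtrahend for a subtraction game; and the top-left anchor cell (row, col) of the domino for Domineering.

[.##/..#/..#] V move#1: V00:-1/###/#.#/..#, V10:+1/.##/#.#/#.#*, V11:+1/.##/.##/.##
[.##/#.#/#.#] end (terminal -1, H#2); searched .##/..#/..# to 10

PV length from [.##/..#/..#]: 1 ply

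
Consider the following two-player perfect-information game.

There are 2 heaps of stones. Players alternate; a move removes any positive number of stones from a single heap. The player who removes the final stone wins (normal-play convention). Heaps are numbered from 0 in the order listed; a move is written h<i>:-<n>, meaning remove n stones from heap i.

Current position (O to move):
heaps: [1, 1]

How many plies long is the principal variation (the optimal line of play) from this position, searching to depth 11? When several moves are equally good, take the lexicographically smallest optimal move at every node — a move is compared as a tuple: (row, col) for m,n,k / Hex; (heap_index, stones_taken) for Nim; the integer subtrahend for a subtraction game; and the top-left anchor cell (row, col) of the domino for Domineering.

p1 O@[(1,1)]: h0:-1[(0,1)]-1* h1:-1[(1,0)]-1
p2 X@[(0,1)]: h1:-1[(0,0)]+1*
p3 O@[(0,0)] terminal -1; root [(1,1)] d11

PV length from [(1,1)]: 2 plies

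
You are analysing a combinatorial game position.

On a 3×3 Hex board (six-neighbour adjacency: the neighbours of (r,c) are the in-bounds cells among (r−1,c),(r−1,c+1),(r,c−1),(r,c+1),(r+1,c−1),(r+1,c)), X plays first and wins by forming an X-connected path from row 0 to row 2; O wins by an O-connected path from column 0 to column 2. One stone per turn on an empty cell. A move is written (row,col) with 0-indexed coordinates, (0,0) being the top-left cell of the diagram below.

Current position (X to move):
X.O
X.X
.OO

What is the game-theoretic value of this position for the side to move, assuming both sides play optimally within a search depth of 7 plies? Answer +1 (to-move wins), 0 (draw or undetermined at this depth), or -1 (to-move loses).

p1 X@[X.O/X.X/.OO]: (0,1)[XXO/X.X/.OO]-1 (1,1)[X.O/XXX/.OO]-1 (2,0)[X.O/X.X/XOO]+1*
p2 O@[X.O/X.X/XOO] terminal -1; root [X.O/X.X/.OO] d7

value(X.O/X.X/.OO, X) = +1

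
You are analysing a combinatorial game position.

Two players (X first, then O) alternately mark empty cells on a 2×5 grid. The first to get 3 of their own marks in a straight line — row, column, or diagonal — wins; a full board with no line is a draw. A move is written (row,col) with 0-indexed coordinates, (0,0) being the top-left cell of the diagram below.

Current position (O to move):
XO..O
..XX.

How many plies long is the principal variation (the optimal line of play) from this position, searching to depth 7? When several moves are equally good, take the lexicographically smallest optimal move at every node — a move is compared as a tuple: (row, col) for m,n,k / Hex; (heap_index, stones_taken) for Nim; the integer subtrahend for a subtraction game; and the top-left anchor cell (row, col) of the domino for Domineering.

PV length from [XO..O/..XX.]: 4 plies

[XO..O/..XX.] O move#1: (0,2):-1/XOO.O/..XX.*, (0,3):-1/XO.OO/..XX., (1,0):-1/XO..O/O.XX., (1,1):-1/XO..O/.OXX., (1,4):-1/XO..O/..XXO
[XOO.O/..XX.] X move#2: (0,3):+1/XOOXO/..XX.*, (1,0):-1/XOO.O/X.XX., (1,1):+1/XOO.O/.XXX., (1,4):+1/XOO.O/..XXX
[XOOXO/..XX.] O move#3: (1,0):-1/XOOXO/O.XX.*, (1,1):-1/XOOXO/.OXX., (1,4):-1/XOOXO/..XXO
[XOOXO/O.XX.] X move#4: (1,1):+1/XOOXO/OXXX.*, (1,4):+1/XOOXO/O.XXX
[XOOXO/OXXX.] end (terminal -1, O#5); searched XO..O/..XX. to 7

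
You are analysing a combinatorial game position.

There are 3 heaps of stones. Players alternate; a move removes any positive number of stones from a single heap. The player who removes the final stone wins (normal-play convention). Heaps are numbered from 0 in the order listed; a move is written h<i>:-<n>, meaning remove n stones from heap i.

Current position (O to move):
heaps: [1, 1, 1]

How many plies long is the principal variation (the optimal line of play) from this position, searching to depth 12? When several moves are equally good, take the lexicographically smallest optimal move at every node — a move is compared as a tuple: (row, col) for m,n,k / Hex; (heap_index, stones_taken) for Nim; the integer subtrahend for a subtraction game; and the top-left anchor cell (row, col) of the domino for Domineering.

[(1,1,1)] O move#1: h0:-1:+1/(0,1,1)*, h1:-1:+1/(1,0,1), h2:-1:+1/(1,1,0)
[(0,1,1)] X move#2: h1:-1:-1/(0,0,1)*, h2:-1:-1/(0,1,0)
[(0,0,1)] O move#3: h2:-1:+1/(0,0,0)*
[(0,0,0)] end (terminal -1, X#4); searched (1,1,1) to 12

PV length from [(1,1,1)]: 3 plies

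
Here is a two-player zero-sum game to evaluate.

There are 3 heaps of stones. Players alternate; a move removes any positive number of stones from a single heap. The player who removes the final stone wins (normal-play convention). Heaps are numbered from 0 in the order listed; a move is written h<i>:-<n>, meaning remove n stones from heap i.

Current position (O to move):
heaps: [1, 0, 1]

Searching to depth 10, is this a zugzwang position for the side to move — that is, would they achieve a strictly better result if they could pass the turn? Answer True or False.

ply 1, O at (1,0,1) | h0:-1=-1→(0,0,1)*; h2:-1=-1→(1,0,0)
ply 2, X at (0,0,1) | h2:-1=+1→(0,0,0)*
ply 3: (0,0,0) is terminal -1 (O); from (1,0,1) depth 10
suppose O passes — search the same position with X to move:
pass> ply 1, X at (1,0,1) | h0:-1=-1→(0,0,1)*; h2:-1=-1→(1,0,0)
pass> ply 2, O at (0,0,1) | h2:-1=+1→(0,0,0)*
pass> ply 3: (0,0,0) is terminal -1 (X); from (1,0,1) depth 10
for O: play -1, pass +1

zugzwang((1,0,1), O) = True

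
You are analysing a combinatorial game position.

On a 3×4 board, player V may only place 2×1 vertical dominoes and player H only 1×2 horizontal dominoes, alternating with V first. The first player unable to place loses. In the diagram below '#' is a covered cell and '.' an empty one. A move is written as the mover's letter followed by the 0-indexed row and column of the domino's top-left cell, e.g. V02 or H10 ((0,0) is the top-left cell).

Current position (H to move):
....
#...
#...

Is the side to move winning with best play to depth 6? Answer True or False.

[..../#.../#...] H move#1: H00:-1/##../#.../#..., H01:-1/.##./#.../#..., H02:-1/..##/#.../#..., H11:+1/..../###./#...*, H12:+1/..../#.##/#..., H21:-1/..../#.../###., H22:-1/..../#.../#.##
[..../###./#...] V move#2: V03:-1/...#/####/#...*, V13:-1/..../####/#..#
[...#/####/#...] H move#3: H00:+1/##.#/####/#...*, H01:+1/.###/####/#..., H21:+1/...#/####/###., H22:+1/...#/####/#.##
[##.#/####/#...] end (terminal -1, V#4); searched ..../#.../#... to 6

H winning at [..../#.../#...]: True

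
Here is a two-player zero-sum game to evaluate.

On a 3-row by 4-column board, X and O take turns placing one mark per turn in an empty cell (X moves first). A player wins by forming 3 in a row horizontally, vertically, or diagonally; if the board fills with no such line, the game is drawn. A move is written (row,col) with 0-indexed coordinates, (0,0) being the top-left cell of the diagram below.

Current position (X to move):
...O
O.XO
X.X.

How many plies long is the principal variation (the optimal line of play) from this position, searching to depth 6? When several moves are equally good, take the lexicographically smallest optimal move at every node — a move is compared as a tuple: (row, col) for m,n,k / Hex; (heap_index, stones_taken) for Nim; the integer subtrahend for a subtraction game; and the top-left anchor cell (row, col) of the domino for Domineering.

PV length from [...O/O.XO/X.X.]: 1 ply

ply 1, X at ...O/O.XO/X.X. | (0,0)=-1→X..O/O.XO/X.X.; (0,1)=-1→.X.O/O.XO/X.X.; (0,2)=+1→..XO/O.XO/X.X.*; (1,1)=-1→...O/OXXO/X.X.; (2,1)=+1→...O/O.XO/XXX.; (2,3)=+1→...O/O.XO/X.XX
ply 2: ..XO/O.XO/X.X. is terminal -1 (O); from ...O/O.XO/X.X. depth 6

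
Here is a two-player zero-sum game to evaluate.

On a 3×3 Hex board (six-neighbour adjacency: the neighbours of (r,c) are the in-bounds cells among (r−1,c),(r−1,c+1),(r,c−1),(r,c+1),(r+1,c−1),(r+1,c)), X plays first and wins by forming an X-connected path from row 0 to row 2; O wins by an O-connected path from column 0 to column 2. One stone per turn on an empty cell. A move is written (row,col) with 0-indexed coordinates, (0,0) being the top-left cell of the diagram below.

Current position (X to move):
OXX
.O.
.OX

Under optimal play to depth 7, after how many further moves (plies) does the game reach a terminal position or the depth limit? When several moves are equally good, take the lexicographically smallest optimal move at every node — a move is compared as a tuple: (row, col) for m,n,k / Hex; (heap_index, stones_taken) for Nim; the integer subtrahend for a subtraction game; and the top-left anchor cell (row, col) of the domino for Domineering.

PV length from [OXX/.O./.OX]: 3 plies

p1 X@[OXX/.O./.OX]: (1,0)[OXX/XO./.OX]+1* (1,2)[OXX/.OX/.OX]+1 (2,0)[OXX/.O./XOX]+1
p2 O@[OXX/XO./.OX]: (1,2)[OXX/XOO/.OX]-1* (2,0)[OXX/XO./OOX]-1
p3 X@[OXX/XOO/.OX]: (2,0)[OXX/XOO/XOX]+1*
p4 O@[OXX/XOO/XOX] terminal -1; root [OXX/.O./.OX] d7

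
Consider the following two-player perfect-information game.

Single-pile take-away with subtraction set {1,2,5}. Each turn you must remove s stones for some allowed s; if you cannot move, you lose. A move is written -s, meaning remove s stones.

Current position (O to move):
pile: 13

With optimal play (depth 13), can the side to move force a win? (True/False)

O winning at [13]: True

ply 1, O at 13 | -1=+1→12*; -2=-1→11; -5=-1→8
ply 2, X at 12 | -1=-1→11*; -2=-1→10; -5=-1→7
ply 3, O at 11 | -1=-1→10; -2=+1→9*; -5=+1→6
ply 4, X at 9 | -1=-1→8*; -2=-1→7; -5=-1→4
ply 5, O at 8 | -1=-1→7; -2=+1→6*; -5=+1→3
ply 6, X at 6 | -1=-1→5*; -2=-1→4; -5=-1→1
ply 7, O at 5 | -1=-1→4; -2=+1→3*; -5=+1→0
ply 8, X at 3 | -1=-1→2*; -2=-1→1
ply 9, O at 2 | -1=-1→1; -2=+1→0*
ply 10: 0 is terminal -1 (X); from 13 depth 13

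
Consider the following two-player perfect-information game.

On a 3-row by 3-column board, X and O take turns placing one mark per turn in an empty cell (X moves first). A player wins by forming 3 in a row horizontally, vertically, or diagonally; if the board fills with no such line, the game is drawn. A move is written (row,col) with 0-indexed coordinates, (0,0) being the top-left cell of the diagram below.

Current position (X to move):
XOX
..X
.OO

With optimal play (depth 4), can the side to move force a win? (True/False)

p1 X@[XOX/..X/.OO]: (1,0)[XOX/X.X/.OO]-1* (1,1)[XOX/.XX/.OO]-1 (2,0)[XOX/..X/XOO]-1
p2 O@[XOX/X.X/.OO]: (1,1)[XOX/XOX/.OO]+1* (2,0)[XOX/X.X/OOO]+1
p3 X@[XOX/XOX/.OO] terminal -1; root [XOX/..X/.OO] d4

X winning at [XOX/..X/.OO]: False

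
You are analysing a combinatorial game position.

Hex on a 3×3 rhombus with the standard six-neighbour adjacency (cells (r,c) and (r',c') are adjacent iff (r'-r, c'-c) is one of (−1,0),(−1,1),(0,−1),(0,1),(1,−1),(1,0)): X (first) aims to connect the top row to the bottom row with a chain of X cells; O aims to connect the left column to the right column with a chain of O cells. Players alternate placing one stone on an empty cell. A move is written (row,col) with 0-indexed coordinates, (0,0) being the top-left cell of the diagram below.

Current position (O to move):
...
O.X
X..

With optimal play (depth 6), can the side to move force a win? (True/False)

O winning at [.../O.X/X..]: True

[.../O.X/X..] O move#1: (0,0):-1/O../O.X/X.., (0,1):-1/.O./O.X/X.., (0,2):+1/..O/O.X/X..*, (1,1):-1/.../OOX/X.., (2,1):-1/.../O.X/XO., (2,2):-1/.../O.X/X.O
[..O/O.X/X..] X move#2: (0,0):-1/X.O/O.X/X..*, (0,1):-1/.XO/O.X/X.., (1,1):-1/..O/OXX/X.., (2,1):-1/..O/O.X/XX., (2,2):-1/..O/O.X/X.X
[X.O/O.X/X..] O move#3: (0,1):+1/XOO/O.X/X..*, (1,1):+1/X.O/OOX/X.., (2,1):+1/X.O/O.X/XO., (2,2):+1/X.O/O.X/X.O
[XOO/O.X/X..] end (terminal -1, X#4); searched .../O.X/X.. to 6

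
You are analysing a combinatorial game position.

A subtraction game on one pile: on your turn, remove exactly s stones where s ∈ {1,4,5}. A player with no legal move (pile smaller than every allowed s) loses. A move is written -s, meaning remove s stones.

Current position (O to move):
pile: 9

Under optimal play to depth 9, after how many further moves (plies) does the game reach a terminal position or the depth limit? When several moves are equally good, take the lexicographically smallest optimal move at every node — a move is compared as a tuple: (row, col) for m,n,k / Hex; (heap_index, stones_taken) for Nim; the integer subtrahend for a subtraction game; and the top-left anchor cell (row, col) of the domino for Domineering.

[9] O move#1: -1:+1/8*, -4:-1/5, -5:-1/4
[8] X move#2: -1:-1/7*, -4:-1/4, -5:-1/3
[7] O move#3: -1:-1/6, -4:-1/3, -5:+1/2*
[2] X move#4: -1:-1/1*
[1] O move#5: -1:+1/0*
[0] end (terminal -1, X#6); searched 9 to 9

PV length from [9]: 5 plies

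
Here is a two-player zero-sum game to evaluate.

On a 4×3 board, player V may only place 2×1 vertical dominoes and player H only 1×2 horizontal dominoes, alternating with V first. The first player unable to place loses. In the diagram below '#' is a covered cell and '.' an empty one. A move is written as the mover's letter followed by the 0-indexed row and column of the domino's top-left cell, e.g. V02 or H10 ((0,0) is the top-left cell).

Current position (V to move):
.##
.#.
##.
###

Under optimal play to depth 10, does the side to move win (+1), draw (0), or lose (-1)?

p1 V@[.##/.#./##./###]: V00[###/##./##./###]+1* V12[.##/.##/###/###]+1
p2 H@[###/##./##./###] terminal -1; root [.##/.#./##./###] d10

value(.##/.#./##./###, V) = +1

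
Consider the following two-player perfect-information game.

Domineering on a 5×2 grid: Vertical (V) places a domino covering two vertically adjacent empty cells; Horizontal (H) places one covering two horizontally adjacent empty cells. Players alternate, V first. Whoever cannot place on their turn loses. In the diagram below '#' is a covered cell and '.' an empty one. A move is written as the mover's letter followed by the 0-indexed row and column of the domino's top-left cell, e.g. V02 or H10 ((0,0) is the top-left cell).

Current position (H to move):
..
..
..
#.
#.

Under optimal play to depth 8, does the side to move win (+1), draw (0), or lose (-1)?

value(../../../#./#., H) = +1

ply 1, H at ../../../#./#. | H00=-1→##/../../#./#.; H10=+1→../##/../#./#.*; H20=-1→../../##/#./#.
ply 2, V at ../##/../#./#. | V21=-1→../##/.#/##/#.*; V31=-1→../##/../##/##
ply 3, H at ../##/.#/##/#. | H00=+1→##/##/.#/##/#.*
ply 4: ##/##/.#/##/#. is terminal -1 (V); from ../../../#./#. depth 8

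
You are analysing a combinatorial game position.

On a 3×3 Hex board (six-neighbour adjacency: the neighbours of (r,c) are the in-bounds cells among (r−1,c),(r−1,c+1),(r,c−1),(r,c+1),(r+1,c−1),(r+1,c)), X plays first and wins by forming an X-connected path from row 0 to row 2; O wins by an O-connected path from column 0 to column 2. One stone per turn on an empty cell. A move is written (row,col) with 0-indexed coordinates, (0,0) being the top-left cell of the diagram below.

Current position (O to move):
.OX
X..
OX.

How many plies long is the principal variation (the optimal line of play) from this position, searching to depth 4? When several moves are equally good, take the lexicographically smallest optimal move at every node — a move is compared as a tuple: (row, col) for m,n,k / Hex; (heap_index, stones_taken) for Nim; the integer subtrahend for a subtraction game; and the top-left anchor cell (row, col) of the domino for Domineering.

p1 O@[.OX/X../OX.]: (0,0)[OOX/X../OX.]-1* (1,1)[.OX/XO./OX.]-1 (1,2)[.OX/X.O/OX.]-1 (2,2)[.OX/X../OXO]-1
p2 X@[OOX/X../OX.]: (1,1)[OOX/XX./OX.]+1* (1,2)[OOX/X.X/OX.]+1 (2,2)[OOX/X../OXX]+1
p3 O@[OOX/XX./OX.] terminal -1; root [.OX/X../OX.] d4

PV length from [.OX/X../OX.]: 2 plies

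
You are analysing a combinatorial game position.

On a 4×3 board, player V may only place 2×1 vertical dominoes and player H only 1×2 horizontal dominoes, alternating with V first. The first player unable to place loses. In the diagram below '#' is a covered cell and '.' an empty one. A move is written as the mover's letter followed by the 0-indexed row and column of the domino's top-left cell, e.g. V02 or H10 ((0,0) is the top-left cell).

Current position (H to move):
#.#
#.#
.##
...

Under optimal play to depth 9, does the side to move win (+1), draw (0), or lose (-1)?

[#.#/#.#/.##/...] H move#1: H30:-1/#.#/#.#/.##/##.*, H31:-1/#.#/#.#/.##/.##
[#.#/#.#/.##/##.] V move#2: V01:+1/###/###/.##/##.*
[###/###/.##/##.] end (terminal -1, H#3); searched #.#/#.#/.##/... to 9

value(#.#/#.#/.##/..., H) = -1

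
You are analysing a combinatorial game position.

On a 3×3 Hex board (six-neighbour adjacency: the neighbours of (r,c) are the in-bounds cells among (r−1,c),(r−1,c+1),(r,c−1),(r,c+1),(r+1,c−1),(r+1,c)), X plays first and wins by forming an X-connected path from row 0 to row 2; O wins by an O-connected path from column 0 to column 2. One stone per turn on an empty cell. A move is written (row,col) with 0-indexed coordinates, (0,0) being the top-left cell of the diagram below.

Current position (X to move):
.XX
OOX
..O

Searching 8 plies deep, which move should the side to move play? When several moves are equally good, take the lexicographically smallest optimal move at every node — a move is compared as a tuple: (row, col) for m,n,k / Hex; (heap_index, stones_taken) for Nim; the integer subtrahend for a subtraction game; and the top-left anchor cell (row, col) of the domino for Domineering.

p1 X@[.XX/OOX/..O]: (0,0)[XXX/OOX/..O]-1 (2,0)[.XX/OOX/X.O]-1 (2,1)[.XX/OOX/.XO]+1*
p2 O@[.XX/OOX/.XO] terminal -1; root [.XX/OOX/..O] d8

X's best at [.XX/OOX/..O]: (2,1)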